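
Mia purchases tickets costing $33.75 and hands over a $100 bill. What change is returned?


Start with the amount paid:
$100
Subtract the price:
$100 - $33.75 = $66.25

$66.25


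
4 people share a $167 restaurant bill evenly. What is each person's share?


Total bill: $167
Number of people: 4
Each pays: $167 / 4 = $41.75

$41.75


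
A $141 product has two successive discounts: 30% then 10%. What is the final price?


First discount:
30% of $141 = $42.30
Price after first discount:
$141 - $42.30 = $98.70
Second discount:
10% of $98.70 = $9.87
Final price:
$98.70 - $9.87 = $88.83

$88.83


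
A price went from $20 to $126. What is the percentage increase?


Find the absolute change:
|126 - 20| = 106
Divide by original and multiply by 100:
106 / 20 x 100 = 530%

530%


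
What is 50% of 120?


Convert percentage to decimal:
50% = 0.5
Multiply:
120 x 0.5 = 60

60


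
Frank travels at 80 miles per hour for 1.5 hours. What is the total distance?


Use the formula: distance = speed x time
Speed = 80 mph, Time = 1.5 hours
80 x 1.5 = 120 miles

120 miles


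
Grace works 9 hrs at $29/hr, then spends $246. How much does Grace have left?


Calculate earnings:
9 x $29 = $261
Subtract spending:
$261 - $246 = $15

$15


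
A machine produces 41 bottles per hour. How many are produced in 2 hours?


Production rate: 41 bottles per hour
Time: 2 hours
Total: 41 x 2 = 82 bottles

82 bottles


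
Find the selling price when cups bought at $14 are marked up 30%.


Calculate the markup amount:
30% of $14 = $4.20
Add to cost:
$14 + $4.20 = $18.20

$18.20


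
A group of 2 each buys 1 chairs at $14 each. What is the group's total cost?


Cost per person:
1 x $14 = $14
Group total:
2 x $14 = $28

$28


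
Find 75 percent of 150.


Convert percentage to decimal:
75% = 0.75
Multiply:
150 x 0.75 = 112.5

112.5


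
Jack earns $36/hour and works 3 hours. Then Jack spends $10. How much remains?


Calculate earnings:
3 x $36 = $108
Subtract spending:
$108 - $10 = $98

$98


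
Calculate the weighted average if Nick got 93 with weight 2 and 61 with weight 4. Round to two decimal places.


Weighted sum:
2 x 93 + 4 x 61 = 430
Total weight:
2 + 4 = 6
Weighted average:
430 / 6 = 71.6666... ≈ 71.67

71.67


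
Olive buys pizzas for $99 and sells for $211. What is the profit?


Selling price = $211
Cost price = $99
Profit = selling price - cost price:
Profit = $211 - $99 = $112

$112


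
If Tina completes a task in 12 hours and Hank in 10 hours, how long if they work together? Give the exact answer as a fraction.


Tina's rate: 1/12 of the job per hour
Hank's rate: 1/10 of the job per hour
Combined rate: 1/12 + 1/10 = 11/60 per hour
Time = 1 / (11/60) = 60/11 hours (≈ 5.45 hours)

60/11 hours


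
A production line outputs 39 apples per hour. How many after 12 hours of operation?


Production rate: 39 apples per hour
Time: 12 hours
Total: 39 x 12 = 468 apples

468 apples


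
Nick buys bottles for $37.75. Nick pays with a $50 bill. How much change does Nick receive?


Start with the amount paid:
$50
Subtract the price:
$50 - $37.75 = $12.25

$12.25


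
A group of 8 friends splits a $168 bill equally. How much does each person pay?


Total bill: $168
Number of people: 8
Each pays: $168 / 8 = $21

$21


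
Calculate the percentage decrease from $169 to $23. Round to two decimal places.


Find the absolute change:
|23 - 169| = 146
Divide by original and multiply by 100:
146 / 169 x 100 = 86.3905...% ≈ 86.39%

86.39%


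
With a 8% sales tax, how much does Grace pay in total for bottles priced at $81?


Calculate the tax:
8% of $81 = $6.48
Add tax to price:
$81 + $6.48 = $87.48

$87.48


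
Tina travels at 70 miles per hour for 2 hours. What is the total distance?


Use the formula: distance = speed x time
Speed = 70 mph, Time = 2 hours
70 x 2 = 140 miles

140 miles


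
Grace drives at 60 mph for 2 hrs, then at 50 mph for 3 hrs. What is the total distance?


Leg 1 distance:
60 x 2 = 120 miles
Leg 2 distance:
50 x 3 = 150 miles
Total distance:
120 + 150 = 270 miles

270 miles


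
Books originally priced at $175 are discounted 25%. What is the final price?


Calculate the discount amount:
25% of $175 = $43.75
Subtract from original:
$175 - $43.75 = $131.25

$131.25


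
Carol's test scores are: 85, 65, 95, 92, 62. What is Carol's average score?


Add the scores:
85 + 65 + 95 + 92 + 62 = 399
Divide by the number of tests:
399 / 5 = 79.8

79.8


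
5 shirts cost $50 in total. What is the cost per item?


Total cost: $50
Number of items: 5
Unit price: $50 / 5 = $10

$10


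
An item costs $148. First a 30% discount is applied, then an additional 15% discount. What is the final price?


First discount:
30% of $148 = $44.40
Price after first discount:
$148 - $44.40 = $103.60
Second discount:
15% of $103.60 = $15.54
Final price:
$103.60 - $15.54 = $88.06

$88.06


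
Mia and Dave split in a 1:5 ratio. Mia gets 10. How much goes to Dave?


Find the multiplier:
10 / 1 = 10
Apply to Dave's share:
5 x 10 = 50

50


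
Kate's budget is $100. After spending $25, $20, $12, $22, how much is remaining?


Add up expenses:
$25 + $20 + $12 + $22 = $79
Subtract from budget:
$100 - $79 = $21

$21


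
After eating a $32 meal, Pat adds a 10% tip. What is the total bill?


Calculate the tip:
10% of $32 = $3.20
Add tip to meal cost:
$32 + $3.20 = $35.20

$35.20


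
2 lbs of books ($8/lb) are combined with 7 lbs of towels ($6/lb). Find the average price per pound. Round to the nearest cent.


Cost of books:
2 x $8 = $16
Cost of towels:
7 x $6 = $42
Total cost: $16 + $42 = $58
Total weight: 9 lbs
Average: $58 / 9 = $6.4444... ≈ $6.44/lb

$6.44/lb


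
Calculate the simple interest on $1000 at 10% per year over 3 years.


Use the formula I = P x R x T / 100
P x R x T = 1000 x 10 x 3 = 30000
I = 30000 / 100 = $300

$300


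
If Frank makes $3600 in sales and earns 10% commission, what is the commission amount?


Convert rate to decimal:
10% = 0.1
Multiply by sales:
$3600 x 0.1 = $360

$360


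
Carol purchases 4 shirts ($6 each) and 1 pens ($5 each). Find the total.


Cost of shirts:
4 x $6 = $24
Cost of pens:
1 x $5 = $5
Add both:
$24 + $5 = $29

$29


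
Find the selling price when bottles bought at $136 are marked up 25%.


Calculate the markup amount:
25% of $136 = $34
Add to cost:
$136 + $34 = $170

$170


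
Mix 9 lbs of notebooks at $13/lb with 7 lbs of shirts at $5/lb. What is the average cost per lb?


Cost of notebooks:
9 x $13 = $117
Cost of shirts:
7 x $5 = $35
Total cost: $117 + $35 = $152
Total weight: 16 lbs
Average: $152 / 16 = $9.50/lb

$9.50/lb


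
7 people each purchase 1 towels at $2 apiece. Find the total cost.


Cost per person:
1 x $2 = $2
Group total:
7 x $2 = $14

$14


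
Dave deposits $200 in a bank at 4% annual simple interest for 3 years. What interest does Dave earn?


Use the formula I = P x R x T / 100
P x R x T = 200 x 4 x 3 = 2400
I = 2400 / 100 = $24

$24


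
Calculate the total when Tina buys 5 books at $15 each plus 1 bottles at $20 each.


Cost of books:
5 x $15 = $75
Cost of bottles:
1 x $20 = $20
Add both:
$75 + $20 = $95

$95


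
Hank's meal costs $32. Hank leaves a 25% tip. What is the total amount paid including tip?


Calculate the tip:
25% of $32 = $8
Add tip to meal cost:
$32 + $8 = $40

$40


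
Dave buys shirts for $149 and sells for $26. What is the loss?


Selling price = $26
Cost price = $149
Loss = cost price - selling price:
Loss = $149 - $26 = $123

$123


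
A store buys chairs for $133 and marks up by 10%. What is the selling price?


Calculate the markup amount:
10% of $133 = $13.30
Add to cost:
$133 + $13.30 = $146.30

$146.30


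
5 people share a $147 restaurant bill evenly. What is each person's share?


Total bill: $147
Number of people: 5
Each pays: $147 / 5 = $29.40

$29.40


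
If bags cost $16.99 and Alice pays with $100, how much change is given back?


Start with the amount paid:
$100
Subtract the price:
$100 - $16.99 = $83.01

$83.01


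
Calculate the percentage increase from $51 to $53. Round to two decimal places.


Find the absolute change:
|53 - 51| = 2
Divide by original and multiply by 100:
2 / 51 x 100 = 3.9215...% ≈ 3.92%

3.92%


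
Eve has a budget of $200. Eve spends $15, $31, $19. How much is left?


Add up expenses:
$15 + $31 + $19 = $65
Subtract from budget:
$200 - $65 = $135

$135


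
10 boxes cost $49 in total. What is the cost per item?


Total cost: $49
Number of items: 10
Unit price: $49 / 10 = $4.90

$4.90


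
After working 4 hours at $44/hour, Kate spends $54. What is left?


Calculate earnings:
4 x $44 = $176
Subtract spending:
$176 - $54 = $122

$122


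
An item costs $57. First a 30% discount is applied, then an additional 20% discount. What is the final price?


First discount:
30% of $57 = $17.10
Price after first discount:
$57 - $17.10 = $39.90
Second discount:
20% of $39.90 = $7.98
Final price:
$39.90 - $7.98 = $31.92

$31.92


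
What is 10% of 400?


Convert percentage to decimal:
10% = 0.1
Multiply:
400 x 0.1 = 40

40


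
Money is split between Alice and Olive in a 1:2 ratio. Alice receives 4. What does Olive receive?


Find the multiplier:
4 / 1 = 4
Apply to Olive's share:
2 x 4 = 8

8


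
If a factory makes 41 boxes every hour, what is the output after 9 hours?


Production rate: 41 boxes per hour
Time: 9 hours
Total: 41 x 9 = 369 boxes

369 boxes


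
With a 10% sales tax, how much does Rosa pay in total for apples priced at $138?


Calculate the tax:
10% of $138 = $13.80
Add tax to price:
$138 + $13.80 = $151.80

$151.80


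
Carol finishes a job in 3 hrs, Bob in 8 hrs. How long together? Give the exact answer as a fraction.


Carol's rate: 1/3 of the job per hour
Bob's rate: 1/8 of the job per hour
Combined rate: 1/3 + 1/8 = 11/24 per hour
Time = 1 / (11/24) = 24/11 hours (≈ 2.18 hours)

24/11 hours


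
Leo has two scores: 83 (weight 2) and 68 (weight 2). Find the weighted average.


Weighted sum:
2 x 83 + 2 x 68 = 302
Total weight:
2 + 2 = 4
Weighted average:
302 / 4 = 75.5

75.5


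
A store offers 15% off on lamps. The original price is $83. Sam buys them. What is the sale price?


Calculate the discount amount:
15% of $83 = $12.45
Subtract from original:
$83 - $12.45 = $70.55

$70.55


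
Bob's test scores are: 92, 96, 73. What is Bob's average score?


Add the scores:
92 + 96 + 73 = 261
Divide by the number of tests:
261 / 3 = 87

87


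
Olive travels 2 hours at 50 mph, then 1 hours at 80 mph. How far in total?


Leg 1 distance:
50 x 2 = 100 miles
Leg 2 distance:
80 x 1 = 80 miles
Total distance:
100 + 80 = 180 miles

180 miles


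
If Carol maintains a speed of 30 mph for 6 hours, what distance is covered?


Use the formula: distance = speed x time
Speed = 30 mph, Time = 6 hours
30 x 6 = 180 miles

180 miles


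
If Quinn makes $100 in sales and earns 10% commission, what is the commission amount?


Convert rate to decimal:
10% = 0.1
Multiply by sales:
$100 x 0.1 = $10

$10


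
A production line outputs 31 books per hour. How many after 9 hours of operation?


Production rate: 31 books per hour
Time: 9 hours
Total: 31 x 9 = 279 books

279 books


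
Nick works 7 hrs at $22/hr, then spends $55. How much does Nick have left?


Calculate earnings:
7 x $22 = $154
Subtract spending:
$154 - $55 = $99

$99


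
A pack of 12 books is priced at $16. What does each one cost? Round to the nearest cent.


Total cost: $16
Number of items: 12
Unit price: $16 / 12 = $1.3333... ≈ $1.33

$1.33


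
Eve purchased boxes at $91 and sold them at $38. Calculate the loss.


Selling price = $38
Cost price = $91
Loss = cost price - selling price:
Loss = $91 - $38 = $53

$53


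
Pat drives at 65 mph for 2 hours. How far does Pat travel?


Use the formula: distance = speed x time
Speed = 65 mph, Time = 2 hours
65 x 2 = 130 miles

130 miles


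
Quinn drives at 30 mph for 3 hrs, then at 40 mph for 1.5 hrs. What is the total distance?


Leg 1 distance:
30 x 3 = 90 miles
Leg 2 distance:
40 x 1.5 = 60 miles
Total distance:
90 + 60 = 150 miles

150 miles


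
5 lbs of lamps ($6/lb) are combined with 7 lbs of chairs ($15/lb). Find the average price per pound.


Cost of lamps:
5 x $6 = $30
Cost of chairs:
7 x $15 = $105
Total cost: $30 + $105 = $135
Total weight: 12 lbs
Average: $135 / 12 = $11.25/lb

$11.25/lb


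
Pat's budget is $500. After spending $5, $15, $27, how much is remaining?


Add up expenses:
$5 + $15 + $27 = $47
Subtract from budget:
$500 - $47 = $453

$453


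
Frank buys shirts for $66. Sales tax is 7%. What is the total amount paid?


Calculate the tax:
7% of $66 = $4.62
Add tax to price:
$66 + $4.62 = $70.62

$70.62


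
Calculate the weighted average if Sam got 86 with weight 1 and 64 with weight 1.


Weighted sum:
1 x 86 + 1 x 64 = 150
Total weight:
1 + 1 = 2
Weighted average:
150 / 2 = 75

75


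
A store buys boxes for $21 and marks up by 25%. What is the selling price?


Calculate the markup amount:
25% of $21 = $5.25
Add to cost:
$21 + $5.25 = $26.25

$26.25


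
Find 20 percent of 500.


Convert percentage to decimal:
20% = 0.2
Multiply:
500 x 0.2 = 100

100


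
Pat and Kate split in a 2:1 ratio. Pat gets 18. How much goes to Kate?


Find the multiplier:
18 / 2 = 9
Apply to Kate's share:
1 x 9 = 9

9


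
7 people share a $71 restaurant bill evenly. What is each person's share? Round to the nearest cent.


Total bill: $71
Number of people: 7
Each pays: $71 / 7 = $10.1428... ≈ $10.14

$10.14


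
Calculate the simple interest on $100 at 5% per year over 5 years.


Use the formula I = P x R x T / 100
P x R x T = 100 x 5 x 5 = 2500
I = 2500 / 100 = $25

$25


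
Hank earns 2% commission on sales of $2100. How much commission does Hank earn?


Convert rate to decimal:
2% = 0.02
Multiply by sales:
$2100 x 0.02 = $42

$42


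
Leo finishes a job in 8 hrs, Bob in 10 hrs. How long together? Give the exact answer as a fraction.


Leo's rate: 1/8 of the job per hour
Bob's rate: 1/10 of the job per hour
Combined rate: 1/8 + 1/10 = 9/40 per hour
Time = 1 / (9/40) = 40/9 hours (≈ 4.44 hours)

40/9 hours


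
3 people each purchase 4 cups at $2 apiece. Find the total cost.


Cost per person:
4 x $2 = $8
Group total:
3 x $8 = $24

$24


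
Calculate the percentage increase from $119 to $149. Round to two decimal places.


Find the absolute change:
|149 - 119| = 30
Divide by original and multiply by 100:
30 / 119 x 100 = 25.2100...% ≈ 25.21%

25.21%


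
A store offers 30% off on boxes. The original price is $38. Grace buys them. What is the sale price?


Calculate the discount amount:
30% of $38 = $11.40
Subtract from original:
$38 - $11.40 = $26.60

$26.60


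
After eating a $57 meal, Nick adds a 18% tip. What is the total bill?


Calculate the tip:
18% of $57 = $10.26
Add tip to meal cost:
$57 + $10.26 = $67.26

$67.26


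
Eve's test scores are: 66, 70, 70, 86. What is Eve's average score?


Add the scores:
66 + 70 + 70 + 86 = 292
Divide by the number of tests:
292 / 4 = 73

73


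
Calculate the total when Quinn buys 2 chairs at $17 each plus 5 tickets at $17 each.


Cost of chairs:
2 x $17 = $34
Cost of tickets:
5 x $17 = $85
Add both:
$34 + $85 = $119

$119


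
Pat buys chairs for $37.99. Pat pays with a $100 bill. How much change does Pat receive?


Start with the amount paid:
$100
Subtract the price:
$100 - $37.99 = $62.01

$62.01


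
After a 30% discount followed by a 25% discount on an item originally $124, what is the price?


First discount:
30% of $124 = $37.20
Price after first discount:
$124 - $37.20 = $86.80
Second discount:
25% of $86.80 = $21.70
Final price:
$86.80 - $21.70 = $65.10

$65.10


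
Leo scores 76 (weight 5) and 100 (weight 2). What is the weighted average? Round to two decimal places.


Weighted sum:
5 x 76 + 2 x 100 = 580
Total weight:
5 + 2 = 7
Weighted average:
580 / 7 = 82.8571... ≈ 82.86

82.86


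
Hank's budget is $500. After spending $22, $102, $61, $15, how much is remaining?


Add up expenses:
$22 + $102 + $61 + $15 = $200
Subtract from budget:
$500 - $200 = $300

$300


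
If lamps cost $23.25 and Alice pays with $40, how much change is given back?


Start with the amount paid:
$40
Subtract the price:
$40 - $23.25 = $16.75

$16.75


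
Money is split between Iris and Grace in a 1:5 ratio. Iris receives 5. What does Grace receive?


Find the multiplier:
5 / 1 = 5
Apply to Grace's share:
5 x 5 = 25

25


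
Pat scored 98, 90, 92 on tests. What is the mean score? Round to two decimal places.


Add the scores:
98 + 90 + 92 = 280
Divide by the number of tests:
280 / 3 = 93.3333... ≈ 93.33

93.33


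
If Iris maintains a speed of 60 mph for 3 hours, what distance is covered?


Use the formula: distance = speed x time
Speed = 60 mph, Time = 3 hours
60 x 3 = 180 miles

180 miles


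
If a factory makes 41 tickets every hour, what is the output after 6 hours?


Production rate: 41 tickets per hour
Time: 6 hours
Total: 41 x 6 = 246 tickets

246 tickets


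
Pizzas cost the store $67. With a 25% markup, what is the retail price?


Calculate the markup amount:
25% of $67 = $16.75
Add to cost:
$67 + $16.75 = $83.75

$83.75


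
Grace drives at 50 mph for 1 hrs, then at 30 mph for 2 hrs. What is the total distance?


Leg 1 distance:
50 x 1 = 50 miles
Leg 2 distance:
30 x 2 = 60 miles
Total distance:
50 + 60 = 110 miles

110 miles


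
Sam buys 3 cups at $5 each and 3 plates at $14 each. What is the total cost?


Cost of cups:
3 x $5 = $15
Cost of plates:
3 x $14 = $42
Add both:
$15 + $42 = $57

$57


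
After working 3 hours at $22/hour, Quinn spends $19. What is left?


Calculate earnings:
3 x $22 = $66
Subtract spending:
$66 - $19 = $47

$47


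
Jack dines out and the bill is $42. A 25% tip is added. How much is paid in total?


Calculate the tip:
25% of $42 = $10.50
Add tip to meal cost:
$42 + $10.50 = $52.50

$52.50


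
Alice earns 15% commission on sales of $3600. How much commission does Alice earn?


Convert rate to decimal:
15% = 0.15
Multiply by sales:
$3600 x 0.15 = $540

$540


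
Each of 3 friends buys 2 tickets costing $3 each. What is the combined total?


Cost per person:
2 x $3 = $6
Group total:
3 x $6 = $18

$18


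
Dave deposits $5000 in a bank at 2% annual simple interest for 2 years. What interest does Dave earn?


Use the formula I = P x R x T / 100
P x R x T = 5000 x 2 x 2 = 20000
I = 20000 / 100 = $200

$200


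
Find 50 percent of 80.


Convert percentage to decimal:
50% = 0.5
Multiply:
80 x 0.5 = 40

40


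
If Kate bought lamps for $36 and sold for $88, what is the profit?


Selling price = $88
Cost price = $36
Profit = selling price - cost price:
Profit = $88 - $36 = $52

$52


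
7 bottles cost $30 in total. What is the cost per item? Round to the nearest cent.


Total cost: $30
Number of items: 7
Unit price: $30 / 7 = $4.2857... ≈ $4.29

$4.29


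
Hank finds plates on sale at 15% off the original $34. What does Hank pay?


Calculate the discount amount:
15% of $34 = $5.10
Subtract from original:
$34 - $5.10 = $28.90

$28.90


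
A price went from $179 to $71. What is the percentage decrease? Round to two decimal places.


Find the absolute change:
|71 - 179| = 108
Divide by original and multiply by 100:
108 / 179 x 100 = 60.3351...% ≈ 60.34%

60.34%


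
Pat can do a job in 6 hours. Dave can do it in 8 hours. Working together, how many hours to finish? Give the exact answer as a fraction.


Pat's rate: 1/6 of the job per hour
Dave's rate: 1/8 of the job per hour
Combined rate: 1/6 + 1/8 = 7/24 per hour
Time = 1 / (7/24) = 24/7 hours (≈ 3.43 hours)

24/7 hours


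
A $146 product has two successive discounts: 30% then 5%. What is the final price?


First discount:
30% of $146 = $43.80
Price after first discount:
$146 - $43.80 = $102.20
Second discount:
5% of $102.20 = $5.11
Final price:
$102.20 - $5.11 = $97.09

$97.09


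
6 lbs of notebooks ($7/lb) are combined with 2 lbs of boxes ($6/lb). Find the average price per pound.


Cost of notebooks:
6 x $7 = $42
Cost of boxes:
2 x $6 = $12
Total cost: $42 + $12 = $54
Total weight: 8 lbs
Average: $54 / 8 = $6.75/lb

$6.75/lb


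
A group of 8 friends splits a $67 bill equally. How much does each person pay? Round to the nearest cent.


Total bill: $67
Number of people: 8
Each pays: $67 / 8 = $8.375 ≈ $8.38

$8.38


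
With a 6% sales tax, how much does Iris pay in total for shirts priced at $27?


Calculate the tax:
6% of $27 = $1.62
Add tax to price:
$27 + $1.62 = $28.62

$28.62


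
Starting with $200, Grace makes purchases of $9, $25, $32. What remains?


Add up expenses:
$9 + $25 + $32 = $66
Subtract from budget:
$200 - $66 = $134

$134


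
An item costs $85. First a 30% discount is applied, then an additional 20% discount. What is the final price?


First discount:
30% of $85 = $25.50
Price after first discount:
$85 - $25.50 = $59.50
Second discount:
20% of $59.50 = $11.90
Final price:
$59.50 - $11.90 = $47.60

$47.60


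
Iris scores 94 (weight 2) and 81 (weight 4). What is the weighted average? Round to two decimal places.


Weighted sum:
2 x 94 + 4 x 81 = 512
Total weight:
2 + 4 = 6
Weighted average:
512 / 6 = 85.3333... ≈ 85.33

85.33


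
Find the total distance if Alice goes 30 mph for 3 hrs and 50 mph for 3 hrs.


Leg 1 distance:
30 x 3 = 90 miles
Leg 2 distance:
50 x 3 = 150 miles
Total distance:
90 + 150 = 240 miles

240 miles


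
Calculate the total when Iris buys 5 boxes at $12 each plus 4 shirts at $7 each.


Cost of boxes:
5 x $12 = $60
Cost of shirts:
4 x $7 = $28
Add both:
$60 + $28 = $88

$88


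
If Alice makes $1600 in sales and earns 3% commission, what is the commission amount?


Convert rate to decimal:
3% = 0.03
Multiply by sales:
$1600 x 0.03 = $48

$48


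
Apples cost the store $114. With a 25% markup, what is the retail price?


Calculate the markup amount:
25% of $114 = $28.50
Add to cost:
$114 + $28.50 = $142.50

$142.50


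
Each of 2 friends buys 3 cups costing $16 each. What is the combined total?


Cost per person:
3 x $16 = $48
Group total:
2 x $48 = $96

$96


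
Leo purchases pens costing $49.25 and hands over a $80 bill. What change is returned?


Start with the amount paid:
$80
Subtract the price:
$80 - $49.25 = $30.75

$30.75


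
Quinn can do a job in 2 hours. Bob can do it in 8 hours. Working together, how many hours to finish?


Quinn's rate: 1/2 of the job per hour
Bob's rate: 1/8 of the job per hour
Combined rate: 1/2 + 1/8 = 5/8 per hour
Time = 1 / (5/8) = 8/5 = 1.6 hours

1.6 hours


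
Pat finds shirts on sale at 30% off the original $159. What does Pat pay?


Calculate the discount amount:
30% of $159 = $47.70
Subtract from original:
$159 - $47.70 = $111.30

$111.30


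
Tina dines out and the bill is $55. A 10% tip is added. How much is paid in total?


Calculate the tip:
10% of $55 = $5.50
Add tip to meal cost:
$55 + $5.50 = $60.50

$60.50


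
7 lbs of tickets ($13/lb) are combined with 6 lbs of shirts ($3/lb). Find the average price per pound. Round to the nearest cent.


Cost of tickets:
7 x $13 = $91
Cost of shirts:
6 x $3 = $18
Total cost: $91 + $18 = $109
Total weight: 13 lbs
Average: $109 / 13 = $8.3846... ≈ $8.38/lb

$8.38/lb


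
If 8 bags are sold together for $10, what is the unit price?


Total cost: $10
Number of items: 8
Unit price: $10 / 8 = $1.25

$1.25


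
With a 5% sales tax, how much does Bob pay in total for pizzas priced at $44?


Calculate the tax:
5% of $44 = $2.20
Add tax to price:
$44 + $2.20 = $46.20

$46.20


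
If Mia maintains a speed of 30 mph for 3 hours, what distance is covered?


Use the formula: distance = speed x time
Speed = 30 mph, Time = 3 hours
30 x 3 = 90 miles

90 miles


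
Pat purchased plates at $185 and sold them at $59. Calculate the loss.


Selling price = $59
Cost price = $185
Loss = cost price - selling price:
Loss = $185 - $59 = $126

$126


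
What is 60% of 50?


Convert percentage to decimal:
60% = 0.6
Multiply:
50 x 0.6 = 30

30


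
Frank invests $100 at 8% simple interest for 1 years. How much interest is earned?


Use the formula I = P x R x T / 100
P x R x T = 100 x 8 x 1 = 800
I = 800 / 100 = $8

$8


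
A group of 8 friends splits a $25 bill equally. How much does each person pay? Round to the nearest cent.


Total bill: $25
Number of people: 8
Each pays: $25 / 8 = $3.125 ≈ $3.13

$3.13


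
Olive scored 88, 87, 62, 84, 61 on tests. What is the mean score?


Add the scores:
88 + 87 + 62 + 84 + 61 = 382
Divide by the number of tests:
382 / 5 = 76.4

76.4


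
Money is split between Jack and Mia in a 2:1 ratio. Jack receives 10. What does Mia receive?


Find the multiplier:
10 / 2 = 5
Apply to Mia's share:
1 x 5 = 5

5


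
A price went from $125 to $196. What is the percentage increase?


Find the absolute change:
|196 - 125| = 71
Divide by original and multiply by 100:
71 / 125 x 100 = 56.8%

56.8%


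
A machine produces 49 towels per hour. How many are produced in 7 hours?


Production rate: 49 towels per hour
Time: 7 hours
Total: 49 x 7 = 343 towels

343 towels


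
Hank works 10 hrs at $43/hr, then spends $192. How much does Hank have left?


Calculate earnings:
10 x $43 = $430
Subtract spending:
$430 - $192 = $238

$238


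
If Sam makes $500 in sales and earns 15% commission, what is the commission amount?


Convert rate to decimal:
15% = 0.15
Multiply by sales:
$500 x 0.15 = $75

$75


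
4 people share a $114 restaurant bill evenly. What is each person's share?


Total bill: $114
Number of people: 4
Each pays: $114 / 4 = $28.50

$28.50


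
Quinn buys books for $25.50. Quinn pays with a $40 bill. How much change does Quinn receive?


Start with the amount paid:
$40
Subtract the price:
$40 - $25.50 = $14.50

$14.50


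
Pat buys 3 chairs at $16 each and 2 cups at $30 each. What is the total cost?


Cost of chairs:
3 x $16 = $48
Cost of cups:
2 x $30 = $60
Add both:
$48 + $60 = $108

$108


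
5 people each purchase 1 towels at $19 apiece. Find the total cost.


Cost per person:
1 x $19 = $19
Group total:
5 x $19 = $95

$95


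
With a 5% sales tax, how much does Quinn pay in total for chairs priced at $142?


Calculate the tax:
5% of $142 = $7.10
Add tax to price:
$142 + $7.10 = $149.10

$149.10


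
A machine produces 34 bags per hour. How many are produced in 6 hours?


Production rate: 34 bags per hour
Time: 6 hours
Total: 34 x 6 = 204 bags

204 bags


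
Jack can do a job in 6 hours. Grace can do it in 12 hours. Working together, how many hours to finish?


Jack's rate: 1/6 of the job per hour
Grace's rate: 1/12 of the job per hour
Combined rate: 1/6 + 1/12 = 1/4 per hour
Time = 1 / (1/4) = 4 hours

4 hours


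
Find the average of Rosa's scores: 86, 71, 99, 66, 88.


Add the scores:
86 + 71 + 99 + 66 + 88 = 410
Divide by the number of tests:
410 / 5 = 82

82


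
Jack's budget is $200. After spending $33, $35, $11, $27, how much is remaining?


Add up expenses:
$33 + $35 + $11 + $27 = $106
Subtract from budget:
$200 - $106 = $94

$94


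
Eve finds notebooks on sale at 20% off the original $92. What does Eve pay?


Calculate the discount amount:
20% of $92 = $18.40
Subtract from original:
$92 - $18.40 = $73.60

$73.60


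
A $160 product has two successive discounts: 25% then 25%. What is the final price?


First discount:
25% of $160 = $40
Price after first discount:
$160 - $40 = $120
Second discount:
25% of $120 = $30
Final price:
$120 - $30 = $90

$90


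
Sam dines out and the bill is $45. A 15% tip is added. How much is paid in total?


Calculate the tip:
15% of $45 = $6.75
Add tip to meal cost:
$45 + $6.75 = $51.75

$51.75


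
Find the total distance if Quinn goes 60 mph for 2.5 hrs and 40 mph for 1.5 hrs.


Leg 1 distance:
60 x 2.5 = 150 miles
Leg 2 distance:
40 x 1.5 = 60 miles
Total distance:
150 + 60 = 210 miles

210 miles


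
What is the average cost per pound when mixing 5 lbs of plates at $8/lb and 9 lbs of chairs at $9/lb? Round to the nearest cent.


Cost of plates:
5 x $8 = $40
Cost of chairs:
9 x $9 = $81
Total cost: $40 + $81 = $121
Total weight: 14 lbs
Average: $121 / 14 = $8.6428... ≈ $8.64/lb

$8.64/lb


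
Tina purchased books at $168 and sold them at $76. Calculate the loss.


Selling price = $76
Cost price = $168
Loss = cost price - selling price:
Loss = $168 - $76 = $92

$92


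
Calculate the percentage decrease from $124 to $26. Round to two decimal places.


Find the absolute change:
|26 - 124| = 98
Divide by original and multiply by 100:
98 / 124 x 100 = 79.0322...% ≈ 79.03%

79.03%


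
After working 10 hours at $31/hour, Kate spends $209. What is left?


Calculate earnings:
10 x $31 = $310
Subtract spending:
$310 - $209 = $101

$101


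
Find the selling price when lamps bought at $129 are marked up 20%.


Calculate the markup amount:
20% of $129 = $25.80
Add to cost:
$129 + $25.80 = $154.80

$154.80


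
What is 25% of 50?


Convert percentage to decimal:
25% = 0.25
Multiply:
50 x 0.25 = 12.5

12.5


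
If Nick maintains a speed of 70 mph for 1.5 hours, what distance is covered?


Use the formula: distance = speed x time
Speed = 70 mph, Time = 1.5 hours
70 x 1.5 = 105 miles

105 miles


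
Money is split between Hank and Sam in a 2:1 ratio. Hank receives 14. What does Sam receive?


Find the multiplier:
14 / 2 = 7
Apply to Sam's share:
1 x 7 = 7

7


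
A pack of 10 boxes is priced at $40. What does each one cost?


Total cost: $40
Number of items: 10
Unit price: $40 / 10 = $4

$4


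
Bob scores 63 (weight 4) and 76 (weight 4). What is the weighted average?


Weighted sum:
4 x 63 + 4 x 76 = 556
Total weight:
4 + 4 = 8
Weighted average:
556 / 8 = 69.5

69.5


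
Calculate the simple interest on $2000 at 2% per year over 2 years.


Use the formula I = P x R x T / 100
P x R x T = 2000 x 2 x 2 = 8000
I = 8000 / 100 = $80

$80


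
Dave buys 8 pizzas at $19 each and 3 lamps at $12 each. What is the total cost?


Cost of pizzas:
8 x $19 = $152
Cost of lamps:
3 x $12 = $36
Add both:
$152 + $36 = $188

$188


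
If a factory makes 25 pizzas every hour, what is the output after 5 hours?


Production rate: 25 pizzas per hour
Time: 5 hours
Total: 25 x 5 = 125 pizzas

125 pizzas


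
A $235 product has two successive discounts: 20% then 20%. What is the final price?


First discount:
20% of $235 = $47
Price after first discount:
$235 - $47 = $188
Second discount:
20% of $188 = $37.60
Final price:
$188 - $37.60 = $150.40

$150.40


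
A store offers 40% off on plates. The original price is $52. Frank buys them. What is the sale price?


Calculate the discount amount:
40% of $52 = $20.80
Subtract from original:
$52 - $20.80 = $31.20

$31.20


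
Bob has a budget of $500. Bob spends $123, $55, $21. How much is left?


Add up expenses:
$123 + $55 + $21 = $199
Subtract from budget:
$500 - $199 = $301

$301


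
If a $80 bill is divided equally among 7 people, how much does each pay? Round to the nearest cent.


Total bill: $80
Number of people: 7
Each pays: $80 / 7 = $11.4285... ≈ $11.43

$11.43


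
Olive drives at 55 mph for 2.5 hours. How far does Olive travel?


Use the formula: distance = speed x time
Speed = 55 mph, Time = 2.5 hours
55 x 2.5 = 137.5 miles

137.5 miles


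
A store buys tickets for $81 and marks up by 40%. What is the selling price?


Calculate the markup amount:
40% of $81 = $32.40
Add to cost:
$81 + $32.40 = $113.40

$113.40


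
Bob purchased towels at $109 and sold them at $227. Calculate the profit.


Selling price = $227
Cost price = $109
Profit = selling price - cost price:
Profit = $227 - $109 = $118

$118


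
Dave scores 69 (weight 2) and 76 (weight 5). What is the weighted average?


Weighted sum:
2 x 69 + 5 x 76 = 518
Total weight:
2 + 5 = 7
Weighted average:
518 / 7 = 74

74


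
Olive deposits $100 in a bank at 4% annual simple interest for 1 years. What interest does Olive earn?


Use the formula I = P x R x T / 100
P x R x T = 100 x 4 x 1 = 400
I = 400 / 100 = $4

$4


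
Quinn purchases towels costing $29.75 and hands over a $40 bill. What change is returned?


Start with the amount paid:
$40
Subtract the price:
$40 - $29.75 = $10.25

$10.25


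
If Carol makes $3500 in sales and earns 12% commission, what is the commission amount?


Convert rate to decimal:
12% = 0.12
Multiply by sales:
$3500 x 0.12 = $420

$420


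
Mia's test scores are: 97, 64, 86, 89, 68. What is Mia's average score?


Add the scores:
97 + 64 + 86 + 89 + 68 = 404
Divide by the number of tests:
404 / 5 = 80.8

80.8


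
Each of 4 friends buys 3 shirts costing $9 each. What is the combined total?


Cost per person:
3 x $9 = $27
Group total:
4 x $27 = $108

$108


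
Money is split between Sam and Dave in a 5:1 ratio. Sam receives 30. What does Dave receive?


Find the multiplier:
30 / 5 = 6
Apply to Dave's share:
1 x 6 = 6

6


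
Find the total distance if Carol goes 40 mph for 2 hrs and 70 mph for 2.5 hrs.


Leg 1 distance:
40 x 2 = 80 miles
Leg 2 distance:
70 x 2.5 = 175 miles
Total distance:
80 + 175 = 255 miles

255 miles


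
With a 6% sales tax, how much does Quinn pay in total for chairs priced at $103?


Calculate the tax:
6% of $103 = $6.18
Add tax to price:
$103 + $6.18 = $109.18

$109.18


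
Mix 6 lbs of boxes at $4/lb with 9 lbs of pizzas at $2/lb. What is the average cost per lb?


Cost of boxes:
6 x $4 = $24
Cost of pizzas:
9 x $2 = $18
Total cost: $24 + $18 = $42
Total weight: 15 lbs
Average: $42 / 15 = $2.80/lb

$2.80/lb


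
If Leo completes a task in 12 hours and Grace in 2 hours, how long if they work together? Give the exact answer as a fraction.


Leo's rate: 1/12 of the job per hour
Grace's rate: 1/2 of the job per hour
Combined rate: 1/12 + 1/2 = 7/12 per hour
Time = 1 / (7/12) = 12/7 hours (≈ 1.71 hours)

12/7 hours


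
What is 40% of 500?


Convert percentage to decimal:
40% = 0.4
Multiply:
500 x 0.4 = 200

200


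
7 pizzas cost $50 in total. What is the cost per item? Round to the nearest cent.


Total cost: $50
Number of items: 7
Unit price: $50 / 7 = $7.1428... ≈ $7.14

$7.14


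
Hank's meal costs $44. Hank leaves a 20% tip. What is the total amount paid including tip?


Calculate the tip:
20% of $44 = $8.80
Add tip to meal cost:
$44 + $8.80 = $52.80

$52.80


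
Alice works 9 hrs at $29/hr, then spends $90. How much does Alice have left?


Calculate earnings:
9 x $29 = $261
Subtract spending:
$261 - $90 = $171

$171


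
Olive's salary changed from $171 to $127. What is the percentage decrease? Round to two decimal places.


Find the absolute change:
|127 - 171| = 44
Divide by original and multiply by 100:
44 / 171 x 100 = 25.7309...% ≈ 25.73%

25.73%


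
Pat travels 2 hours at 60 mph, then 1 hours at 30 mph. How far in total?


Leg 1 distance:
60 x 2 = 120 miles
Leg 2 distance:
30 x 1 = 30 miles
Total distance:
120 + 30 = 150 miles

150 miles


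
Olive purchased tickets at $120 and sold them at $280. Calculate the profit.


Selling price = $280
Cost price = $120
Profit = selling price - cost price:
Profit = $280 - $120 = $160

$160


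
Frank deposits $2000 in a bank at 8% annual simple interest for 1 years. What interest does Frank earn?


Use the formula I = P x R x T / 100
P x R x T = 2000 x 8 x 1 = 16000
I = 16000 / 100 = $160

$160


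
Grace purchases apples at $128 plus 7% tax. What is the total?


Calculate the tax:
7% of $128 = $8.96
Add tax to price:
$128 + $8.96 = $136.96

$136.96


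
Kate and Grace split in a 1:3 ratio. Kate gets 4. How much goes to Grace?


Find the multiplier:
4 / 1 = 4
Apply to Grace's share:
3 x 4 = 12

12


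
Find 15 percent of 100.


Convert percentage to decimal:
15% = 0.15
Multiply:
100 x 0.15 = 15

15


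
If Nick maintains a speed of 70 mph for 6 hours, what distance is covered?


Use the formula: distance = speed x time
Speed = 70 mph, Time = 6 hours
70 x 6 = 420 miles

420 miles


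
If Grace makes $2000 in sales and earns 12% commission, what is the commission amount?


Convert rate to decimal:
12% = 0.12
Multiply by sales:
$2000 x 0.12 = $240

$240


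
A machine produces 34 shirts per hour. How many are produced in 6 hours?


Production rate: 34 shirts per hour
Time: 6 hours
Total: 34 x 6 = 204 shirts

204 shirts


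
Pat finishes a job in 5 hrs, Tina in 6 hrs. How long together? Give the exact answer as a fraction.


Pat's rate: 1/5 of the job per hour
Tina's rate: 1/6 of the job per hour
Combined rate: 1/5 + 1/6 = 11/30 per hour
Time = 1 / (11/30) = 30/11 hours (≈ 2.73 hours)

30/11 hours


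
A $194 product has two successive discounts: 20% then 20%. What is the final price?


First discount:
20% of $194 = $38.80
Price after first discount:
$194 - $38.80 = $155.20
Second discount:
20% of $155.20 = $31.04
Final price:
$155.20 - $31.04 = $124.16

$124.16


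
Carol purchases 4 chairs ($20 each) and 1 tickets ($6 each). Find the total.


Cost of chairs:
4 x $20 = $80
Cost of tickets:
1 x $6 = $6
Add both:
$80 + $6 = $86

$86


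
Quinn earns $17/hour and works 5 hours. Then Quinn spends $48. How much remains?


Calculate earnings:
5 x $17 = $85
Subtract spending:
$85 - $48 = $37

$37


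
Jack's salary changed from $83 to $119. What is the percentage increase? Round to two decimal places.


Find the absolute change:
|119 - 83| = 36
Divide by original and multiply by 100:
36 / 83 x 100 = 43.3734...% ≈ 43.37%

43.37%


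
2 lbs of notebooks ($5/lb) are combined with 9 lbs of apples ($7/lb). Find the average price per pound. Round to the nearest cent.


Cost of notebooks:
2 x $5 = $10
Cost of apples:
9 x $7 = $63
Total cost: $10 + $63 = $73
Total weight: 11 lbs
Average: $73 / 11 = $6.6363... ≈ $6.64/lb

$6.64/lb


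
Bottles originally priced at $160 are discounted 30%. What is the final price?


Calculate the discount amount:
30% of $160 = $48
Subtract from original:
$160 - $48 = $112

$112


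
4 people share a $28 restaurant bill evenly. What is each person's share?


Total bill: $28
Number of people: 4
Each pays: $28 / 4 = $7

$7


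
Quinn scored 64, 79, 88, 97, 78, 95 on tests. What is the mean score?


Add the scores:
64 + 79 + 88 + 97 + 78 + 95 = 501
Divide by the number of tests:
501 / 6 = 83.5

83.5


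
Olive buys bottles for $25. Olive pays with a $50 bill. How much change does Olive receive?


Start with the amount paid:
$50
Subtract the price:
$50 - $25 = $25

$25


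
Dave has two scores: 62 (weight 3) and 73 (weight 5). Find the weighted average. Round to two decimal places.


Weighted sum:
3 x 62 + 5 x 73 = 551
Total weight:
3 + 5 = 8
Weighted average:
551 / 8 = 68.875 ≈ 68.88

68.88


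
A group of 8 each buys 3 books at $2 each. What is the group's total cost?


Cost per person:
3 x $2 = $6
Group total:
8 x $6 = $48

$48


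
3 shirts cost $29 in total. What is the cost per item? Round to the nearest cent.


Total cost: $29
Number of items: 3
Unit price: $29 / 3 = $9.6666... ≈ $9.67

$9.67
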